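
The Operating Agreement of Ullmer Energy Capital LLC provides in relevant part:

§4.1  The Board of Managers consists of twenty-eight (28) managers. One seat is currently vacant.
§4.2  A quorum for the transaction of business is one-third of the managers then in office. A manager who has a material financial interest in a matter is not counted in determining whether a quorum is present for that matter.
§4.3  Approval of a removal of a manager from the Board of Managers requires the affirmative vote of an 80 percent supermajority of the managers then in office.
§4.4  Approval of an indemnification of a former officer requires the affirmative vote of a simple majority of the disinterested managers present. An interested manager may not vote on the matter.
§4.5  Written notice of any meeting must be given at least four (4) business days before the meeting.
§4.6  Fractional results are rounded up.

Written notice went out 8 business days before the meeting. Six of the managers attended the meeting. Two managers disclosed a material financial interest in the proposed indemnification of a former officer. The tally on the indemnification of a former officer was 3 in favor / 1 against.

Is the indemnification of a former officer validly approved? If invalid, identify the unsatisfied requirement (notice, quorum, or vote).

Notice: 8 business days given; 4 required (8 ≥ 4). Satisfied.
Quorum: 6 present, but the 2 interested managers do not count, leaving 4. Quorum is 9. Not satisfied.
Vote: the indemnification of a former officer requires a majority of the disinterested managers present (6 − 2 = 4). A majority of 4 is 3, so 3 affirmative votes are needed; 3 voted in favor. Satisfied. (Moot — without a quorum no business can be validly transacted.)

Invalid — quorum requirement not satisfied.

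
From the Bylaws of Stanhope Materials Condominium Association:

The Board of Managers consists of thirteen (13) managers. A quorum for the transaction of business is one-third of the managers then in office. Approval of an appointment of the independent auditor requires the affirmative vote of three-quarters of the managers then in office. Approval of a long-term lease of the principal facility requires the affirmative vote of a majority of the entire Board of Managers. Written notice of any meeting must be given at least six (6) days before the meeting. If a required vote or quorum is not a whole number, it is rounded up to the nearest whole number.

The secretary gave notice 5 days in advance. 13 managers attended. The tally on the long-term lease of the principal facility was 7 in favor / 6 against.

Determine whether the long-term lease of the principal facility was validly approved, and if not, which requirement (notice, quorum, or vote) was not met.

Notice: 5 days given; 6 required (5 < 6). Not satisfied.
Quorum: 13 present; quorum is 5. Satisfied.
Vote: the long-term lease of the principal facility requires a majority of the entire Board of Managers (13). A majority of 13 is 7, so 7 affirmative votes are needed; 7 voted in favor. Satisfied.

Invalid — notice requirement not satisfied.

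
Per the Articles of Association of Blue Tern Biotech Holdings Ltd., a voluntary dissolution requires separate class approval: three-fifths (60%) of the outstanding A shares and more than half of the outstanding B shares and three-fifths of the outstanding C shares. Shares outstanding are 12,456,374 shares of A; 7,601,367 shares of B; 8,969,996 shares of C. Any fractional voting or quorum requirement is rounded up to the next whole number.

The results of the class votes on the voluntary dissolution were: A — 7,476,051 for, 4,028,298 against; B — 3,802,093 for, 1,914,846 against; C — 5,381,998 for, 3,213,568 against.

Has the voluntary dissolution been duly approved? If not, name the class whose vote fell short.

A: 3/5 of 12456374 = 7473824.40, rounded up to 7473825; 7,473,825 required, 7,476,051 in favor — approved.
B: a majority of 7601367 is 3800684; 3,800,684 required, 3,802,093 in favor — approved.
C: 3/5 of 8969996 = 5381997.60, rounded up to 5381998; 5,381,998 required, 5,381,998 in favor — approved.

Approved — every class gave the required vote.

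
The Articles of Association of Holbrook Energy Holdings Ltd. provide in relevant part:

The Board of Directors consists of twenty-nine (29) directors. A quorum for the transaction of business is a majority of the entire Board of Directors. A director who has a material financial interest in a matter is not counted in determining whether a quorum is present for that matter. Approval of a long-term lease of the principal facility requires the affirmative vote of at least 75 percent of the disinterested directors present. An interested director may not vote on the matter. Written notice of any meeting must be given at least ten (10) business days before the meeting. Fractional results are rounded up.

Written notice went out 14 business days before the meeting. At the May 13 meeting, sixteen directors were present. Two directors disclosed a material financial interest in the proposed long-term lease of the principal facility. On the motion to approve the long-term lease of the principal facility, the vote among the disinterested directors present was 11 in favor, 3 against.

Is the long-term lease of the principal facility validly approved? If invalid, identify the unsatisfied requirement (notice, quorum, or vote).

Notice: 14 business days given; 10 required (14 ≥ 10). Satisfied.
Quorum: 16 present, but the 2 interested directors do not count, leaving 14. Quorum is 15. Not satisfied.
Vote: the long-term lease of the principal facility requires three-fourths of the disinterested directors present (16 − 2 = 14). 3/4 of 14 = 10.50, rounded up to 11, so 11 affirmative votes are needed; 11 voted in favor. Satisfied. (Moot — without a quorum no business can be validly transacted.)

Invalid — quorum requirement not satisfied.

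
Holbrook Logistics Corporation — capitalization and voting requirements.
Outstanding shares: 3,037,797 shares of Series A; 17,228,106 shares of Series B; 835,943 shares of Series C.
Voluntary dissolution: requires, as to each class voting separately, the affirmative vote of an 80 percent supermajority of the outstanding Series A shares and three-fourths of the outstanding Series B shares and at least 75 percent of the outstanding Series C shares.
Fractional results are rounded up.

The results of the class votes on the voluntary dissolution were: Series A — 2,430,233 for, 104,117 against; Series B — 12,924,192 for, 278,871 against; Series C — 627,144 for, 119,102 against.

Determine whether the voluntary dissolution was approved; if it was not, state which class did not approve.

Series A: 4/5 of 3037797 = 2430237.60, rounded up to 2430238; 2,430,238 required, 2,430,233 in favor — not approved.
Series B: 3/4 of 17228106 = 12921079.50, rounded up to 12921080; 12,921,080 required, 12,924,192 in favor — approved.
Series C: 3/4 of 835943 = 626957.25, rounded up to 626958; 626,958 required, 627,144 in favor — approved.

Not approved — the Series A shares did not give the required vote.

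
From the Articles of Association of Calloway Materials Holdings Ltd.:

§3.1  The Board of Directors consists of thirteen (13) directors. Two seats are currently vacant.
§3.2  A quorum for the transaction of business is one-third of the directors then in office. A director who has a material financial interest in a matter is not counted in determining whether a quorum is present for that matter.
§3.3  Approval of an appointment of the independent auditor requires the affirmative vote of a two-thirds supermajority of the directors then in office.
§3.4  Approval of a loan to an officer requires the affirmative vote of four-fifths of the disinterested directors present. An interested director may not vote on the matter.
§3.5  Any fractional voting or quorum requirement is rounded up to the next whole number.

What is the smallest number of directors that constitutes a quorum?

4

1/3 of 11 = 3.67, rounded up to 4.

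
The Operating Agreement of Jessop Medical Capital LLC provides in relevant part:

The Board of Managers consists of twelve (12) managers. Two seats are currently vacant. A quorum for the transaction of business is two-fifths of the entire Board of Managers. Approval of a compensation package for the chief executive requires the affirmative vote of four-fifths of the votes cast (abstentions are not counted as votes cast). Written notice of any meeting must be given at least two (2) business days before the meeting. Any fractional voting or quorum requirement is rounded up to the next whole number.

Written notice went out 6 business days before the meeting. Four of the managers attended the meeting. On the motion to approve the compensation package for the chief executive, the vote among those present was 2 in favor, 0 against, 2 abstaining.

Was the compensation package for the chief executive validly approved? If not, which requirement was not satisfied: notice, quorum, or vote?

Notice: 6 business days given; 2 required (6 ≥ 2). Satisfied.
Quorum: 4 present; quorum is 5. Not satisfied.
Vote: the compensation package for the chief executive requires four-fifths of the votes cast (4 present − 2 abstaining = 2). 4/5 of 2 = 1.60, rounded up to 2, so 2 affirmative votes are needed; 2 voted in favor. Satisfied. (Moot — without a quorum no business can be validly transacted.)

Invalid — quorum requirement not satisfied.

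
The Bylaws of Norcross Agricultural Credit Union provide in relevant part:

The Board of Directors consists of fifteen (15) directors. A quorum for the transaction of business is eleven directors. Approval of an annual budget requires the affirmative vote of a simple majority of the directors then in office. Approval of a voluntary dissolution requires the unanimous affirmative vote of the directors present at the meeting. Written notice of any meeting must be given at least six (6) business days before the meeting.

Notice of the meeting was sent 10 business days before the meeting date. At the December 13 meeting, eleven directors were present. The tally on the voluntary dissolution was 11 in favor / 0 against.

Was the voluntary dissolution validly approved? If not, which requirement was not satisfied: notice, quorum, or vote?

Notice: 10 business days given; 6 required (10 ≥ 6). Satisfied.
Quorum: 11 present; quorum is 11. Satisfied.
Vote: the voluntary dissolution requires the unanimous vote of the directors present (11). Unanimous means all 11, so 11 affirmative votes are needed; 11 voted in favor. Satisfied.

Valid — all requirements satisfied.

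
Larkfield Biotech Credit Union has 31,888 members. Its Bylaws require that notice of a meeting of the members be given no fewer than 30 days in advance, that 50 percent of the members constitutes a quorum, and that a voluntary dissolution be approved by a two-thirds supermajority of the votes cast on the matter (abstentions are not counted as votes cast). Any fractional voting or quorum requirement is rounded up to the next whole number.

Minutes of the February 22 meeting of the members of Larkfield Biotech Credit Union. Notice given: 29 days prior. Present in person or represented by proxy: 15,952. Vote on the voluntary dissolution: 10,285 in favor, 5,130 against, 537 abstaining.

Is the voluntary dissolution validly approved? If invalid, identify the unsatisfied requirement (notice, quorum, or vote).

Invalid — notice requirement not satisfied.

Notice: 29 days given; 30 required. Not satisfied.
Quorum: 50% of 31,888 = 15,944; 15,952 present. Satisfied.
Vote: requires two-thirds of the votes cast (15,952 − 537 abstaining = 15,415); 2/3 of 15415 = 10276.67, rounded up to 10277, so 10,277 needed; 10,285 in favor. Satisfied.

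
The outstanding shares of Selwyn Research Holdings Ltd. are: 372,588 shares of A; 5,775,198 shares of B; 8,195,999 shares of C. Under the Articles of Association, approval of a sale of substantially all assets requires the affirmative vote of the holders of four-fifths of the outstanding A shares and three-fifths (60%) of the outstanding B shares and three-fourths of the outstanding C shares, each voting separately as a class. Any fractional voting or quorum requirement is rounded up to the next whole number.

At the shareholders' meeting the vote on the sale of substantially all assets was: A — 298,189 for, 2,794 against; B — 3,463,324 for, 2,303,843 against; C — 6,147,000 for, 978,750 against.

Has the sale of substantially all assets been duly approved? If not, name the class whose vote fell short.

A: 4/5 of 372588 = 298070.40, rounded up to 298071; 298,071 required, 298,189 in favor — approved.
B: 3/5 of 5775198 = 3465118.80, rounded up to 3465119; 3,465,119 required, 3,463,324 in favor — not approved.
C: 3/4 of 8195999 = 6146999.25, rounded up to 6147000; 6,147,000 required, 6,147,000 in favor — approved.

Not approved — the B shares did not give the required vote.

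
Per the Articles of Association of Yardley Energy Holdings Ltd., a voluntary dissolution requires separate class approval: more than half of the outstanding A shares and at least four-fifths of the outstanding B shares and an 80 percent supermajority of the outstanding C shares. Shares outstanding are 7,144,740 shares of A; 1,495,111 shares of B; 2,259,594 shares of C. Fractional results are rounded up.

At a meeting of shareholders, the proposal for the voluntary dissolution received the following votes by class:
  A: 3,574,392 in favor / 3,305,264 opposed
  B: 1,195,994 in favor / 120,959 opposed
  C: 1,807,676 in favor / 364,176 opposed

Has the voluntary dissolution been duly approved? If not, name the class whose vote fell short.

A: a majority of 7144740 is 3572371; 3,572,371 required, 3,574,392 in favor — approved.
B: 4/5 of 1495111 = 1196088.80, rounded up to 1196089; 1,196,089 required, 1,195,994 in favor — not approved.
C: 4/5 of 2259594 = 1807675.20, rounded up to 1807676; 1,807,676 required, 1,807,676 in favor — approved.

Not approved — the B shares did not give the required vote.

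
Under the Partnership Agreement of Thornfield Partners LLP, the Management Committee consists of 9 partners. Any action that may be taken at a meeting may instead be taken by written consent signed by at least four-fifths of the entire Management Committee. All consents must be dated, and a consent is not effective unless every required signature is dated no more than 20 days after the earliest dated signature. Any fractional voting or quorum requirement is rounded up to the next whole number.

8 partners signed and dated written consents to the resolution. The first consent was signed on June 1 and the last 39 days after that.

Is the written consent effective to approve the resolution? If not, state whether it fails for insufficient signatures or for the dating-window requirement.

Not effective — dating-window requirement not satisfied.

Signatures required: at least four-fifths of 9 — 4/5 of 9 = 7.20, rounded up to 8, so 8 needed; 8 signed. Sufficient.
Dating window: the latest signature is 39 days after the earliest; the limit is 20 days. Outside the window.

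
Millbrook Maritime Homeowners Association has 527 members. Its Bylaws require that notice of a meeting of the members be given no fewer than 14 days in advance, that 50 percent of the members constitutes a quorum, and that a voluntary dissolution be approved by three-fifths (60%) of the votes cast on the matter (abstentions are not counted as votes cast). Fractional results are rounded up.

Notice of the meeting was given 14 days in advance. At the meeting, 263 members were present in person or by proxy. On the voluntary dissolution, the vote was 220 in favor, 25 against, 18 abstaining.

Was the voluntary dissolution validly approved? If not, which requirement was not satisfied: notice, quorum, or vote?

Notice: 14 days given; 14 required. Satisfied.
Quorum: 50% of 527 = 263.50, rounded up to 264; 263 present. Not satisfied.
Vote: requires three-fifths of the votes cast (263 − 18 abstaining = 245); 3/5 of 245 = 147, so 147 needed; 220 in favor. Satisfied.

Invalid — quorum requirement not satisfied.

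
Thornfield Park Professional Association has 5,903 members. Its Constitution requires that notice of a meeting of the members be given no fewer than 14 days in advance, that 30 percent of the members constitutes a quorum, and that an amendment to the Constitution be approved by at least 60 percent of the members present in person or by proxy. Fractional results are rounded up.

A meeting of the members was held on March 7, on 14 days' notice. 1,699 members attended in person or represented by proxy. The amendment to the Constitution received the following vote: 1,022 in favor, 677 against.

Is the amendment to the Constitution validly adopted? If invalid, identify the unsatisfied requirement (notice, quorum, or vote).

Invalid — quorum requirement not satisfied.

Notice: 14 days given; 14 required. Satisfied.
Quorum: 30% of 5,903 = 1,770.90, rounded up to 1,771; 1,699 present. Not satisfied.
Vote: requires three-fifths of those present (1,699); 3/5 of 1699 = 1019.40, rounded up to 1020, so 1,020 needed; 1,022 in favor. Satisfied.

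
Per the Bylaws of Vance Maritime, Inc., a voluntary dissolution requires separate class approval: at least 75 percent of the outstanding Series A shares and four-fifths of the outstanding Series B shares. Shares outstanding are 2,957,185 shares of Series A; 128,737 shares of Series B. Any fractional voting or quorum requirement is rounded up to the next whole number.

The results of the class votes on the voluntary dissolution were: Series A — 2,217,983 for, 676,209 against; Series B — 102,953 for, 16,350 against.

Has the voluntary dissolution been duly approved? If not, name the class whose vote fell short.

Series A: 3/4 of 2957185 = 2217888.75, rounded up to 2217889; 2,217,889 required, 2,217,983 in favor — approved.
Series B: 4/5 of 128737 = 102989.60, rounded up to 102990; 102,990 required, 102,953 in favor — not approved.

Not approved — the Series B shares did not give the required vote.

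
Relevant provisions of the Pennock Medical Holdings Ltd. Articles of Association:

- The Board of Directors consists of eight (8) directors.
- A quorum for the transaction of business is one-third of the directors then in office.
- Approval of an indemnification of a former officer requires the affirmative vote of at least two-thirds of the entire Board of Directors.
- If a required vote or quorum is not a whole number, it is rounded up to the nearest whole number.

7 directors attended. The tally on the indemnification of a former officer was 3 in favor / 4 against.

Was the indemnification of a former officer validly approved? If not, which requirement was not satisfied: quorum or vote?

Quorum: 7 present; quorum is 3. Satisfied.
Vote: the indemnification of a former officer requires two-thirds of the entire Board of Directors (8). 2/3 of 8 = 5.33, rounded up to 6, so 6 affirmative votes are needed; 3 voted in favor. Not satisfied.

Invalid — vote requirement not satisfied.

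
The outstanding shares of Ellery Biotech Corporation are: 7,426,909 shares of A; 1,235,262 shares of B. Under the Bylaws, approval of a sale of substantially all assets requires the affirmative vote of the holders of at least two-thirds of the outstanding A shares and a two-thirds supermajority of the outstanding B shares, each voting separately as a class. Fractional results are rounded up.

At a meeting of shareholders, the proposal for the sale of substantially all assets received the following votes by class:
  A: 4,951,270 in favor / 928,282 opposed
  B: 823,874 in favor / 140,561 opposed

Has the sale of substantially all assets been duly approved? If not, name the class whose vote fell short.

A: 2/3 of 7426909 = 4951272.67, rounded up to 4951273; 4,951,273 required, 4,951,270 in favor — not approved.
B: 2/3 of 1235262 = 823508; 823,508 required, 823,874 in favor — approved.

Not approved — the A shares did not give the required vote.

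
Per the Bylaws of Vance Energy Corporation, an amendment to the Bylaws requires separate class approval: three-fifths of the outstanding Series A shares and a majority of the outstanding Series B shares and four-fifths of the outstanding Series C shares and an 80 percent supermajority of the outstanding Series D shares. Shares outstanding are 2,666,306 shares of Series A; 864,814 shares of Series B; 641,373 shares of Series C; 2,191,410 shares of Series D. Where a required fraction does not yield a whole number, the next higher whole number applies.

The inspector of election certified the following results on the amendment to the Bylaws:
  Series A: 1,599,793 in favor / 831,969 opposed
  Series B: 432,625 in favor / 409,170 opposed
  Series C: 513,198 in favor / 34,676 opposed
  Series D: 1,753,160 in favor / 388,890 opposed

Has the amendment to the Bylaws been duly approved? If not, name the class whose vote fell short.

Approved — every class gave the required vote.

Series A: 3/5 of 2666306 = 1599783.60, rounded up to 1599784; 1,599,784 required, 1,599,793 in favor — approved.
Series B: a majority of 864814 is 432408; 432,408 required, 432,625 in favor — approved.
Series C: 4/5 of 641373 = 513098.40, rounded up to 513099; 513,099 required, 513,198 in favor — approved.
Series D: 4/5 of 2191410 = 1753128; 1,753,128 required, 1,753,160 in favor — approved.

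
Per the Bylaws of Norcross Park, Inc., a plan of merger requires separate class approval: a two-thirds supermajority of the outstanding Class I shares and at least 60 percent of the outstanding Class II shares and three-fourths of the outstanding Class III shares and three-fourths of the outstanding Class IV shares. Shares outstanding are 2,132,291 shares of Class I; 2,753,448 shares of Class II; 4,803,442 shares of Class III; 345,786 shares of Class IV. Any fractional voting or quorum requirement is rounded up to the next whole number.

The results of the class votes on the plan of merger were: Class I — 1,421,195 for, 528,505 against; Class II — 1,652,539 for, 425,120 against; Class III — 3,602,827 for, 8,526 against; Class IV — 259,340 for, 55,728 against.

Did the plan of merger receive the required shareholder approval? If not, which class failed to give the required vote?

Class I: 2/3 of 2132291 = 1421527.33, rounded up to 1421528; 1,421,528 required, 1,421,195 in favor — not approved.
Class II: 3/5 of 2753448 = 1652068.80, rounded up to 1652069; 1,652,069 required, 1,652,539 in favor — approved.
Class III: 3/4 of 4803442 = 3602581.50, rounded up to 3602582; 3,602,582 required, 3,602,827 in favor — approved.
Class IV: 3/4 of 345786 = 259339.50, rounded up to 259340; 259,340 required, 259,340 in favor — approved.

Not approved — the Class I shares did not give the required vote.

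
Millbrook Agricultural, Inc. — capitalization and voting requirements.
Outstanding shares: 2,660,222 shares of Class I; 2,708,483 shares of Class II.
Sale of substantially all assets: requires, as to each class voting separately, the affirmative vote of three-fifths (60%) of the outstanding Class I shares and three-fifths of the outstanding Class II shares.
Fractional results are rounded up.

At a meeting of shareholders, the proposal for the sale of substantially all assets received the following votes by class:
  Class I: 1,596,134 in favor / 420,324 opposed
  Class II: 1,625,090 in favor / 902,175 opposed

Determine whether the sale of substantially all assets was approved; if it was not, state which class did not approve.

Approved — every class gave the required vote.

Class I: 3/5 of 2660222 = 1596133.20, rounded up to 1596134; 1,596,134 required, 1,596,134 in favor — approved.
Class II: 3/5 of 2708483 = 1625089.80, rounded up to 1625090; 1,625,090 required, 1,625,090 in favor — approved.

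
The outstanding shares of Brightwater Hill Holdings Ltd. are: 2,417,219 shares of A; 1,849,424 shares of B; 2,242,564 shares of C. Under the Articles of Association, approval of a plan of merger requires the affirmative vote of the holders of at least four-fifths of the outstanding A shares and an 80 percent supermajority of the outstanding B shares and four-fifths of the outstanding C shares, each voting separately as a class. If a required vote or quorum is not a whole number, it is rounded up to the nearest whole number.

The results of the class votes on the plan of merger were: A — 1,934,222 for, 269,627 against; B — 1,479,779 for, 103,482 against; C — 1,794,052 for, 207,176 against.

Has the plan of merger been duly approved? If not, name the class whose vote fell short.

A: 4/5 of 2417219 = 1933775.20, rounded up to 1933776; 1,933,776 required, 1,934,222 in favor — approved.
B: 4/5 of 1849424 = 1479539.20, rounded up to 1479540; 1,479,540 required, 1,479,779 in favor — approved.
C: 4/5 of 2242564 = 1794051.20, rounded up to 1794052; 1,794,052 required, 1,794,052 in favor — approved.

Approved — every class gave the required vote.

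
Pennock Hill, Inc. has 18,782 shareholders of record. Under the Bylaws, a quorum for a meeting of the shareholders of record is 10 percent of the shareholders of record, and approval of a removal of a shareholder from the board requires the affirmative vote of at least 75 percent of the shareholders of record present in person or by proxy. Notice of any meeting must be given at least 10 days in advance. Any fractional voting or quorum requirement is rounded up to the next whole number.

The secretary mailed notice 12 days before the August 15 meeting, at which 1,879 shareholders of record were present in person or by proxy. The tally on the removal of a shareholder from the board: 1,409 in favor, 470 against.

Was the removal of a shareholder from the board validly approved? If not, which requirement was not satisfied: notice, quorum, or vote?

Notice: 12 days given; 10 required. Satisfied.
Quorum: 10% of 18,782 = 1,878.20, rounded up to 1,879; 1,879 present. Satisfied.
Vote: requires three-fourths of those present (1,879); 3/4 of 1879 = 1409.25, rounded up to 1410, so 1,410 needed; 1,409 in favor. Not satisfied.

Invalid — vote requirement not satisfied.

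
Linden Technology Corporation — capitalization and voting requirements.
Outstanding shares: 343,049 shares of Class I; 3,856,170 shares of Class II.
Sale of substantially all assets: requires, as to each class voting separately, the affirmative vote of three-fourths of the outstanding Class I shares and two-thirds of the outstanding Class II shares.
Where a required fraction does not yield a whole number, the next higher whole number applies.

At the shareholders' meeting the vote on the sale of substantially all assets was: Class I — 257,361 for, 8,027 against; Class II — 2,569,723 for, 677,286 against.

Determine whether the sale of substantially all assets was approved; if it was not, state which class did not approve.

Class I: 3/4 of 343049 = 257286.75, rounded up to 257287; 257,287 required, 257,361 in favor — approved.
Class II: 2/3 of 3856170 = 2570780; 2,570,780 required, 2,569,723 in favor — not approved.

Not approved — the Class II shares did not give the required vote.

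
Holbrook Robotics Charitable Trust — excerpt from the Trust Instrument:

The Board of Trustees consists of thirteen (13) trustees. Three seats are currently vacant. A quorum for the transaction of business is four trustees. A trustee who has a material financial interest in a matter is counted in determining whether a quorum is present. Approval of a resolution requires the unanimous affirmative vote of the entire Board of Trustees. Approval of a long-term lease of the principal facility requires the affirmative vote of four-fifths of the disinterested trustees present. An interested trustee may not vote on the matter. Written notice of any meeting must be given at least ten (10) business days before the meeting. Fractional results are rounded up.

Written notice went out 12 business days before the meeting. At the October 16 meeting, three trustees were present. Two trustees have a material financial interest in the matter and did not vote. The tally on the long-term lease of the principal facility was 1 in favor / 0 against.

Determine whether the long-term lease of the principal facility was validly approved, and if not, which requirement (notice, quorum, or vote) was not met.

Notice: 12 business days given; 10 required (12 ≥ 10). Satisfied.
Quorum: 3 present (interested trustees count toward quorum); quorum is 4. Not satisfied.
Vote: the long-term lease of the principal facility requires four-fifths of the disinterested trustees present (3 − 2 = 1). 4/5 of 1 = 0.80, rounded up to 1, so 1 affirmative vote is needed; 1 voted in favor. Satisfied. (Moot — without a quorum no business can be validly transacted.)

Invalid — quorum requirement not satisfied.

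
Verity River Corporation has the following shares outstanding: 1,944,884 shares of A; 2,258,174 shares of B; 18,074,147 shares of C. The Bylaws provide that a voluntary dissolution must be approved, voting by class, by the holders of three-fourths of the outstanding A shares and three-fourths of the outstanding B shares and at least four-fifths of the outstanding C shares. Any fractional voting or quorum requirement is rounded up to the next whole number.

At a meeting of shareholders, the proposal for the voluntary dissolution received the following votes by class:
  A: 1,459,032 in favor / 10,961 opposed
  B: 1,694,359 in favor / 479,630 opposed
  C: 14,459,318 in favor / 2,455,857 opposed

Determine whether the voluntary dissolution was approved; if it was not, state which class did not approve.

Approved — every class gave the required vote.

A: 3/4 of 1944884 = 1458663; 1,458,663 required, 1,459,032 in favor — approved.
B: 3/4 of 2258174 = 1693630.50, rounded up to 1693631; 1,693,631 required, 1,694,359 in favor — approved.
C: 4/5 of 18074147 = 14459317.60, rounded up to 14459318; 14,459,318 required, 14,459,318 in favor — approved.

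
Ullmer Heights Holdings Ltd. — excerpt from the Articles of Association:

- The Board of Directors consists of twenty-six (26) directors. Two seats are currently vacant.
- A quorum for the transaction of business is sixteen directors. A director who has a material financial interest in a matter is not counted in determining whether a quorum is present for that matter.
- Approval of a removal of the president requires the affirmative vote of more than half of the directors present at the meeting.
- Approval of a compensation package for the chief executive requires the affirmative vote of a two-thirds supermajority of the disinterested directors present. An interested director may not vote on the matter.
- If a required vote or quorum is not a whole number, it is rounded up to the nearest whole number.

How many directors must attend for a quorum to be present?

The quorum is fixed at 16.

16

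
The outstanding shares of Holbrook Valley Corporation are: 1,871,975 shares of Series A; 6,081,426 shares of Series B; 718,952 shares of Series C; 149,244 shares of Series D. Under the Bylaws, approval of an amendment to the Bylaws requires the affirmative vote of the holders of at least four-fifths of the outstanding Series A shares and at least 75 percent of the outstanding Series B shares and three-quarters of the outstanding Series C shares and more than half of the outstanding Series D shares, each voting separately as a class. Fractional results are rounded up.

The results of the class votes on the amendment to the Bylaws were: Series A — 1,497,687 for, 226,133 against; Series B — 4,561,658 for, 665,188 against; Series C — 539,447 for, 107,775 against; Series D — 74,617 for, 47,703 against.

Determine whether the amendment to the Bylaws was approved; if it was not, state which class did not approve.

Not approved — the Series D shares did not give the required vote.

Series A: 4/5 of 1871975 = 1497580; 1,497,580 required, 1,497,687 in favor — approved.
Series B: 3/4 of 6081426 = 4561069.50, rounded up to 4561070; 4,561,070 required, 4,561,658 in favor — approved.
Series C: 3/4 of 718952 = 539214; 539,214 required, 539,447 in favor — approved.
Series D: a majority of 149244 is 74623; 74,623 required, 74,617 in favor — not approved.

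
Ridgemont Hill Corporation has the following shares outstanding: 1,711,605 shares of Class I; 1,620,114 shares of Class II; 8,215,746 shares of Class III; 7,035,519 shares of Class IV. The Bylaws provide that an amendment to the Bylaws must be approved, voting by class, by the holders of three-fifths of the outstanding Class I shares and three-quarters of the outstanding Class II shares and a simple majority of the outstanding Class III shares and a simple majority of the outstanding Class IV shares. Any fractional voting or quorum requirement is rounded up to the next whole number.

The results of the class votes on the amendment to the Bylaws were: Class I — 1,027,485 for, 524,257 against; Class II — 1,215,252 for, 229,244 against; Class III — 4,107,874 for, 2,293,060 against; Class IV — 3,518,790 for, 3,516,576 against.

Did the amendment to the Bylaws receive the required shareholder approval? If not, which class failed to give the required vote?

Class I: 3/5 of 1711605 = 1026963; 1,026,963 required, 1,027,485 in favor — approved.
Class II: 3/4 of 1620114 = 1215085.50, rounded up to 1215086; 1,215,086 required, 1,215,252 in favor — approved.
Class III: a majority of 8215746 is 4107874; 4,107,874 required, 4,107,874 in favor — approved.
Class IV: a majority of 7035519 is 3517760; 3,517,760 required, 3,518,790 in favor — approved.

Approved — every class gave the required vote.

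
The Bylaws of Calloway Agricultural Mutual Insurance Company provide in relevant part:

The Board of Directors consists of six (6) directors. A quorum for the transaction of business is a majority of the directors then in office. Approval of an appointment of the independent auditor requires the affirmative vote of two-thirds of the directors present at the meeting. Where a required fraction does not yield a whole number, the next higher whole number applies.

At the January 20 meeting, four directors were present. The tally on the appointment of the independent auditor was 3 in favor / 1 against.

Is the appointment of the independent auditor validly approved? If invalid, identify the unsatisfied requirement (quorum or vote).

Valid — all requirements satisfied.

Quorum: 4 present; quorum is 4. Satisfied.
Vote: the appointment of the independent auditor requires two-thirds of the directors present (4). 2/3 of 4 = 2.67, rounded up to 3, so 3 affirmative votes are needed; 3 voted in favor. Satisfied.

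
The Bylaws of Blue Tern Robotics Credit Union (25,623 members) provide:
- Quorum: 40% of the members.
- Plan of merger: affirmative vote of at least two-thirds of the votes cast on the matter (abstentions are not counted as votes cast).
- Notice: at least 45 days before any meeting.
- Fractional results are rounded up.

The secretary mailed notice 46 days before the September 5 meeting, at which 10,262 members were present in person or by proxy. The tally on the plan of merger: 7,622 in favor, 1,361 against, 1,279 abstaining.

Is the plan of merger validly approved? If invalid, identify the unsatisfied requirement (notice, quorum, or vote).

Valid — all requirements satisfied.

Notice: 46 days given; 45 required. Satisfied.
Quorum: 40% of 25,623 = 10,249.20, rounded up to 10,250; 10,262 present. Satisfied.
Vote: requires two-thirds of the votes cast (10,262 − 1,279 abstaining = 8,983); 2/3 of 8983 = 5988.67, rounded up to 5989, so 5,989 needed; 7,622 in favor. Satisfied.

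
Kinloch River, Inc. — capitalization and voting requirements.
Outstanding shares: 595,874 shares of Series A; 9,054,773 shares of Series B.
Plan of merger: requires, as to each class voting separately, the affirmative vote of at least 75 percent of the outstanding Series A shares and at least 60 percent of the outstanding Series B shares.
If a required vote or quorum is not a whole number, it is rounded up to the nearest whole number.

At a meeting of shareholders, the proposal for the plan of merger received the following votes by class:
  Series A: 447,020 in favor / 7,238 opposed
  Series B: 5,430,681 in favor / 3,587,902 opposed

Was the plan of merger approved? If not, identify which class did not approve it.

Series A: 3/4 of 595874 = 446905.50, rounded up to 446906; 446,906 required, 447,020 in favor — approved.
Series B: 3/5 of 9054773 = 5432863.80, rounded up to 5432864; 5,432,864 required, 5,430,681 in favor — not approved.

Not approved — the Series B shares did not give the required vote.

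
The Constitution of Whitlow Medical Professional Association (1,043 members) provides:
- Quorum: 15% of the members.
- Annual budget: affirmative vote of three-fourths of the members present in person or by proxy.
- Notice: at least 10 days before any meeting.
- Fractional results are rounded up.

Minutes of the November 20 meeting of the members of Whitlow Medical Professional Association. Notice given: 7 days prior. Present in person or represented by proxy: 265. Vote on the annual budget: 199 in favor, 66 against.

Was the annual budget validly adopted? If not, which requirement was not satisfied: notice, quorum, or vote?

Notice: 7 days given; 10 required. Not satisfied.
Quorum: 15% of 1,043 = 156.45, rounded up to 157; 265 present. Satisfied.
Vote: requires three-fourths of those present (265); 3/4 of 265 = 198.75, rounded up to 199, so 199 needed; 199 in favor. Satisfied.

Invalid — notice requirement not satisfied.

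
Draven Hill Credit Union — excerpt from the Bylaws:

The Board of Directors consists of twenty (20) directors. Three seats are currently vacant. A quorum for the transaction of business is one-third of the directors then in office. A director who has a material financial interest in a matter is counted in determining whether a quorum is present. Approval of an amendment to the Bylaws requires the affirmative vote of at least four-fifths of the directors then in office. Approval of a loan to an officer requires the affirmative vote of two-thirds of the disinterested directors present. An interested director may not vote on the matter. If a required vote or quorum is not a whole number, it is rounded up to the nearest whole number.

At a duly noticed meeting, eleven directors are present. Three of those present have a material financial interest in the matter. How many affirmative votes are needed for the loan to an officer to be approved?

The loan to an officer requires two-thirds of the disinterested directors present (11 − 3 = 8).
2/3 of 8 = 5.33, rounded up to 6.

6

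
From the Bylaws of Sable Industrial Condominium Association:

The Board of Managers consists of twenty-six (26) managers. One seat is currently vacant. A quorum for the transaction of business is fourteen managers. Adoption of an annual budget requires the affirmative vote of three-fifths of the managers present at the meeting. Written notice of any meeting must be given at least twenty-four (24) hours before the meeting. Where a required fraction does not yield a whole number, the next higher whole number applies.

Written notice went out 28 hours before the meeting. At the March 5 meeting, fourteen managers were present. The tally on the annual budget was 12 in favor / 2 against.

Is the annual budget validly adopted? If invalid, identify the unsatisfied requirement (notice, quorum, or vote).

Notice: 28 hours given; 24 required (28 ≥ 24). Satisfied.
Quorum: 14 present; quorum is 14. Satisfied.
Vote: the annual budget requires three-fifths of the managers present (14). 3/5 of 14 = 8.40, rounded up to 9, so 9 affirmative votes are needed; 12 voted in favor. Satisfied.

Valid — all requirements satisfied.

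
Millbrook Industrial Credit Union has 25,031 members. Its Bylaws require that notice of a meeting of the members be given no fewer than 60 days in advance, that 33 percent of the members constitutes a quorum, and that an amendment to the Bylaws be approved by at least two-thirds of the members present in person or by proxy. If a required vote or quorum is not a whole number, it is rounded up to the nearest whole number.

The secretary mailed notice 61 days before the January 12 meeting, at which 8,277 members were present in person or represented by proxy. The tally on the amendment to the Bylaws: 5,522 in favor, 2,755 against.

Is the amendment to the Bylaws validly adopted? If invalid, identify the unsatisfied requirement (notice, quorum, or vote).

Notice: 61 days given; 60 required. Satisfied.
Quorum: 33% of 25,031 = 8,260.23, rounded up to 8,261; 8,277 present. Satisfied.
Vote: requires two-thirds of those present (8,277); 2/3 of 8277 = 5518, so 5,518 needed; 5,522 in favor. Satisfied.

Valid — all requirements satisfied.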